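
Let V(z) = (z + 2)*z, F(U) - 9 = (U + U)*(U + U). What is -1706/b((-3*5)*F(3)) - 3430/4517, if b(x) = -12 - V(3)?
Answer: 7613392/121959 ≈ 62.426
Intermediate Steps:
F(U) = 9 + 4*U**2 (F(U) = 9 + (U + U)*(U + U) = 9 + (2*U)*(2*U) = 9 + 4*U**2)
V(z) = z*(2 + z) (V(z) = (2 + z)*z = z*(2 + z))
b(x) = -27 (b(x) = -12 - 3*(2 + 3) = -12 - 3*5 = -12 - 1*15 = -12 - 15 = -27)
-1706/b((-3*5)*F(3)) - 3430/4517 = -1706/(-27) - 3430/4517 = -1706*(-1/27) - 3430*1/4517 = 1706/27 - 3430/4517 = 7613392/121959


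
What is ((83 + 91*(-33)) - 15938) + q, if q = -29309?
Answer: -48167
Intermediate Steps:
((83 + 91*(-33)) - 15938) + q = ((83 + 91*(-33)) - 15938) - 29309 = ((83 - 3003) - 15938) - 29309 = (-2920 - 15938) - 29309 = -18858 - 29309 = -48167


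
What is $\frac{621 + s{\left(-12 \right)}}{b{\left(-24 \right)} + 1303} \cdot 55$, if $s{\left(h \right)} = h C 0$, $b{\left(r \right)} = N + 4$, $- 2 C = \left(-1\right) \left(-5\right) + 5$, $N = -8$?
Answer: $\frac{11385}{433} \approx 26.293$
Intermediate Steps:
$C = -5$ ($C = - \frac{\left(-1\right) \left(-5\right) + 5}{2} = - \frac{5 + 5}{2} = \left(- \frac{1}{2}\right) 10 = -5$)
$b{\left(r \right)} = -4$ ($b{\left(r \right)} = -8 + 4 = -4$)
$s{\left(h \right)} = 0$ ($s{\left(h \right)} = h \left(-5\right) 0 = - 5 h 0 = 0$)
$\frac{621 + s{\left(-12 \right)}}{b{\left(-24 \right)} + 1303} \cdot 55 = \frac{621 + 0}{-4 + 1303} \cdot 55 = \frac{621}{1299} \cdot 55 = 621 \cdot \frac{1}{1299} \cdot 55 = \frac{207}{433} \cdot 55 = \frac{11385}{433}$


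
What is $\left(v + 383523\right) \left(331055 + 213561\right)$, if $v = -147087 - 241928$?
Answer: $-2991031072$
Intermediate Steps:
$v = -389015$ ($v = -147087 - 241928 = -389015$)
$\left(v + 383523\right) \left(331055 + 213561\right) = \left(-389015 + 383523\right) \left(331055 + 213561\right) = \left(-5492\right) 544616 = -2991031072$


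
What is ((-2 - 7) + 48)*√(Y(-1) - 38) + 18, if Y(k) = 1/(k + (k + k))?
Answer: 18 + 13*I*√345 ≈ 18.0 + 241.46*I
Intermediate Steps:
Y(k) = 1/(3*k) (Y(k) = 1/(k + 2*k) = 1/(3*k))
((-2 - 7) + 48)*√(Y(-1) - 38) + 18 = ((-2 - 7) + 48)*√((⅓)/(-1) - 38) + 18 = (-9 + 48)*√((⅓)*(-1) - 38) + 18 = 39*√(-⅓ - 38) + 18 = 39*√(-115/3) + 18 = 39*(I*√345/3) + 18 = 13*I*√345 + 18 = 18 + 13*I*√345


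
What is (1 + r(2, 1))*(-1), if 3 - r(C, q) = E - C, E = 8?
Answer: 2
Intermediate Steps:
r(C, q) = -5 + C (r(C, q) = 3 - (8 - C) = 3 + (-8 + C) = -5 + C)
(1 + r(2, 1))*(-1) = (1 + (-5 + 2))*(-1) = (1 - 3)*(-1) = -2*(-1) = 2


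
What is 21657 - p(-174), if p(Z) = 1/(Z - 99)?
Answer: 5912362/273 ≈ 21657.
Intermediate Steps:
p(Z) = 1/(-99 + Z)
21657 - p(-174) = 21657 - 1/(-99 - 174) = 21657 - 1/(-273) = 21657 - 1*(-1/273) = 21657 + 1/273 = 5912362/273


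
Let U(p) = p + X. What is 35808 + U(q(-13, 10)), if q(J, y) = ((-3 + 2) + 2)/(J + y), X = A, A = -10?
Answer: 107393/3 ≈ 35798.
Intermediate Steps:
X = -10
q(J, y) = 1/(J + y) (q(J, y) = (-1 + 2)/(J + y) = 1/(J + y))
U(p) = -10 + p (U(p) = p - 10 = -10 + p)
35808 + U(q(-13, 10)) = 35808 + (-10 + 1/(-13 + 10)) = 35808 + (-10 + 1/(-3)) = 35808 + (-10 - ⅓) = 35808 - 31/3 = 107393/3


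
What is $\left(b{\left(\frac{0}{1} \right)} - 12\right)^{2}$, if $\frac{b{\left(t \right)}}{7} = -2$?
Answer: $676$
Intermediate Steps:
$b{\left(t \right)} = -14$ ($b{\left(t \right)} = 7 \left(-2\right) = -14$)
$\left(b{\left(\frac{0}{1} \right)} - 12\right)^{2} = \left(-14 - 12\right)^{2} = \left(-26\right)^{2} = 676$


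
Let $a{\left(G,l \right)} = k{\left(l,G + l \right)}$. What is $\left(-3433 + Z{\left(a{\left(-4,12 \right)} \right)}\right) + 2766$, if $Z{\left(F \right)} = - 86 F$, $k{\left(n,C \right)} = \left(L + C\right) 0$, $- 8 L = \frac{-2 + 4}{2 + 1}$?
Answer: $-667$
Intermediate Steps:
$L = - \frac{1}{12}$ ($L = - \frac{\left(-2 + 4\right) \frac{1}{2 + 1}}{8} = - \frac{2 \cdot \frac{1}{3}}{8} = \left(- \frac{1}{8}\right) \frac{2}{3} = - \frac{1}{12} \approx -0.083333$)
$k{\left(n,C \right)} = 0$ ($k{\left(n,C \right)} = \left(- \frac{1}{12} + C\right) 0 = 0$)
$a{\left(G,l \right)} = 0$
$\left(-3433 + Z{\left(a{\left(-4,12 \right)} \right)}\right) + 2766 = \left(-3433 - 0\right) + 2766 = \left(-3433 + 0\right) + 2766 = -3433 + 2766 = -667$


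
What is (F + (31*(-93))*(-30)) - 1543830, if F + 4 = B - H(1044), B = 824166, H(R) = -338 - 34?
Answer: -632806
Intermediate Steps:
H(R) = -372
F = 824534 (F = -4 + (824166 - 1*(-372)) = -4 + (824166 + 372) = -4 + 824538 = 824534)
(F + (31*(-93))*(-30)) - 1543830 = (824534 + (31*(-93))*(-30)) - 1543830 = (824534 - 2883*(-30)) - 1543830 = (824534 + 86490) - 1543830 = 911024 - 1543830 = -632806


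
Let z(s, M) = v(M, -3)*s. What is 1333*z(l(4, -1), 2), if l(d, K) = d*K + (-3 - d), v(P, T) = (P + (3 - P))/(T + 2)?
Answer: 43989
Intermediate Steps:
v(P, T) = 3/(2 + T)
l(d, K) = -3 - d + K*d (l(d, K) = K*d + (-3 - d) = -3 - d + K*d)
z(s, M) = -3*s (z(s, M) = (3/(2 - 3))*s = (3/(-1))*s = (3*(-1))*s = -3*s)
1333*z(l(4, -1), 2) = 1333*(-3*(-3 - 1*4 - 1*4)) = 1333*(-3*(-3 - 4 - 4)) = 1333*(-3*(-11)) = 1333*33 = 43989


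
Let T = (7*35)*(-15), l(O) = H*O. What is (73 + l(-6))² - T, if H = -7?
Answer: 16900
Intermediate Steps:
l(O) = -7*O
T = -3675 (T = 245*(-15) = -3675)
(73 + l(-6))² - T = (73 - 7*(-6))² - 1*(-3675) = (73 + 42)² + 3675 = 115² + 3675 = 13225 + 3675 = 16900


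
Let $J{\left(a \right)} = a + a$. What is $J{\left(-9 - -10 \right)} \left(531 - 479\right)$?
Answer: $104$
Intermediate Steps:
$J{\left(a \right)} = 2 a$
$J{\left(-9 - -10 \right)} \left(531 - 479\right) = 2 \left(-9 - -10\right) \left(531 - 479\right) = 2 \left(-9 + 10\right) 52 = 2 \cdot 1 \cdot 52 = 2 \cdot 52 = 104$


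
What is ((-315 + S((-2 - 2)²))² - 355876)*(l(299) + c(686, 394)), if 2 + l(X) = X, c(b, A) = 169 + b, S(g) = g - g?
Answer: -295661952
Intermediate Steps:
S(g) = 0
l(X) = -2 + X
((-315 + S((-2 - 2)²))² - 355876)*(l(299) + c(686, 394)) = ((-315 + 0)² - 355876)*((-2 + 299) + (169 + 686)) = ((-315)² - 355876)*(297 + 855) = (99225 - 355876)*1152 = -256651*1152 = -295661952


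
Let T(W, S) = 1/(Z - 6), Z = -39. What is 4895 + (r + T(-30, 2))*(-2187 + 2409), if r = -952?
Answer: -3096809/15 ≈ -2.0645e+5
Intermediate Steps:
T(W, S) = -1/45 (T(W, S) = 1/(-39 - 6) = 1/(-45) = -1/45)
4895 + (r + T(-30, 2))*(-2187 + 2409) = 4895 + (-952 - 1/45)*(-2187 + 2409) = 4895 - 42841/45*222 = 4895 - 3170234/15 = -3096809/15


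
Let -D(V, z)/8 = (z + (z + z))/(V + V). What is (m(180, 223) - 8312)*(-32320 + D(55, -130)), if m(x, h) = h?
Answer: 2873277512/11 ≈ 2.6121e+8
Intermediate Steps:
D(V, z) = -12*z/V (D(V, z) = -8*(z + (z + z))/(V + V) = -8*(z + 2*z)/(2*V) = -8*3*z*1/(2*V) = -12*z/V)
(m(180, 223) - 8312)*(-32320 + D(55, -130)) = (223 - 8312)*(-32320 - 12*(-130)/55) = -8089*(-32320 - 12*(-130)*1/55) = -8089*(-32320 + 312/11) = -8089*(-355208/11) = 2873277512/11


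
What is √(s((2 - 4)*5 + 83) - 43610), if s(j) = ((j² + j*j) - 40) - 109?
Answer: I*√33101 ≈ 181.94*I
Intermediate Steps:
s(j) = -149 + 2*j² (s(j) = ((j² + j²) - 40) - 109 = (2*j² - 40) - 109 = (-40 + 2*j²) - 109 = -149 + 2*j²)
√(s((2 - 4)*5 + 83) - 43610) = √((-149 + 2*((2 - 4)*5 + 83)²) - 43610) = √((-149 + 2*(-2*5 + 83)²) - 43610) = √((-149 + 2*(-10 + 83)²) - 43610) = √((-149 + 2*73²) - 43610) = √((-149 + 2*5329) - 43610) = √((-149 + 10658) - 43610) = √(10509 - 43610) = √(-33101) = I*√33101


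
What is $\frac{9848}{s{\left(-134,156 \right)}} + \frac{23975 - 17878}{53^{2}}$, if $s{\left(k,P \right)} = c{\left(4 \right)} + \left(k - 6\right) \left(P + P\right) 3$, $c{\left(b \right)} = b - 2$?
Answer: $\frac{385637827}{184042871} \approx 2.0954$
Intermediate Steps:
$c{\left(b \right)} = -2 + b$ ($c{\left(b \right)} = b - 2 = -2 + b$)
$s{\left(k,P \right)} = 2 + 6 P \left(-6 + k\right)$ ($s{\left(k,P \right)} = \left(-2 + 4\right) + \left(k - 6\right) \left(P + P\right) 3 = 2 + \left(-6 + k\right) 2 P 3 = 2 + 2 P \left(-6 + k\right) 3 = 2 + 6 P \left(-6 + k\right)$)
$\frac{9848}{s{\left(-134,156 \right)}} + \frac{23975 - 17878}{53^{2}} = \frac{9848}{2 - 5616 + 6 \cdot 156 \left(-134\right)} + \frac{23975 - 17878}{53^{2}} = \frac{9848}{2 - 5616 - 125424} + \frac{23975 - 17878}{2809} = \frac{9848}{-131038} + 6097 \cdot \frac{1}{2809} = 9848 \left(- \frac{1}{131038}\right) + \frac{6097}{2809} = - \frac{4924}{65519} + \frac{6097}{2809} = \frac{385637827}{184042871}$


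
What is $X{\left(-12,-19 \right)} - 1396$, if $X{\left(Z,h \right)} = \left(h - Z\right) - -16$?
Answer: $-1387$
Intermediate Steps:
$X{\left(Z,h \right)} = 16 + h - Z$ ($X{\left(Z,h \right)} = \left(h - Z\right) + 16 = 16 + h - Z$)
$X{\left(-12,-19 \right)} - 1396 = \left(16 - 19 - -12\right) - 1396 = \left(16 - 19 + 12\right) - 1396 = 9 - 1396 = -1387$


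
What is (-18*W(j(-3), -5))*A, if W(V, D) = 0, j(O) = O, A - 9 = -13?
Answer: 0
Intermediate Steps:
A = -4 (A = 9 - 13 = -4)
(-18*W(j(-3), -5))*A = -18*0*(-4) = 0*(-4) = 0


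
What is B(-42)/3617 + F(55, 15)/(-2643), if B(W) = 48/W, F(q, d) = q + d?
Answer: -1793474/66918117 ≈ -0.026801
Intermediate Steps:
F(q, d) = d + q
B(-42)/3617 + F(55, 15)/(-2643) = (48/(-42))/3617 + (15 + 55)/(-2643) = (48*(-1/42))*(1/3617) + 70*(-1/2643) = -8/7*1/3617 - 70/2643 = -8/25319 - 70/2643 = -1793474/66918117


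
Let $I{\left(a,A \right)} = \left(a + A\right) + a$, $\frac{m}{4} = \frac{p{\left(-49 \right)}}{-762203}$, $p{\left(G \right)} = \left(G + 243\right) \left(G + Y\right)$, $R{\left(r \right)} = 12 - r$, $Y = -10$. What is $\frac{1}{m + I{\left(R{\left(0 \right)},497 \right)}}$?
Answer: $\frac{762203}{397153547} \approx 0.0019192$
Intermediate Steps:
$p{\left(G \right)} = \left(-10 + G\right) \left(243 + G\right)$ ($p{\left(G \right)} = \left(G + 243\right) \left(G - 10\right) = \left(243 + G\right) \left(-10 + G\right) = \left(-10 + G\right) \left(243 + G\right)$)
$m = \frac{45784}{762203}$ ($m = 4 \frac{-2430 + \left(-49\right)^{2} + 233 \left(-49\right)}{-762203} = 4 \left(-2430 + 2401 - 11417\right) \left(- \frac{1}{762203}\right) = 4 \left(\left(-11446\right) \left(- \frac{1}{762203}\right)\right) = 4 \cdot \frac{11446}{762203} = \frac{45784}{762203} \approx 0.060068$)
$I{\left(a,A \right)} = A + 2 a$ ($I{\left(a,A \right)} = \left(A + a\right) + a = A + 2 a$)
$\frac{1}{m + I{\left(R{\left(0 \right)},497 \right)}} = \frac{1}{\frac{45784}{762203} + \left(497 + 2 \left(12 - 0\right)\right)} = \frac{1}{\frac{45784}{762203} + \left(497 + 2 \left(12 + 0\right)\right)} = \frac{1}{\frac{45784}{762203} + \left(497 + 2 \cdot 12\right)} = \frac{1}{\frac{45784}{762203} + \left(497 + 24\right)} = \frac{1}{\frac{45784}{762203} + 521} = \frac{1}{\frac{397153547}{762203}} = \frac{762203}{397153547}$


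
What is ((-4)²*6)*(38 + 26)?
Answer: 6144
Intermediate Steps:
((-4)²*6)*(38 + 26) = (16*6)*64 = 96*64 = 6144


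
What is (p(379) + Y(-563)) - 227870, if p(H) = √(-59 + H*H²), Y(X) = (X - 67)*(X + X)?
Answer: 481510 + 2*√13609970 ≈ 4.8889e+5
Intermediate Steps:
Y(X) = 2*X*(-67 + X) (Y(X) = (-67 + X)*(2*X) = 2*X*(-67 + X))
p(H) = √(-59 + H³)
(p(379) + Y(-563)) - 227870 = (√(-59 + 379³) + 2*(-563)*(-67 - 563)) - 227870 = (√(-59 + 54439939) + 2*(-563)*(-630)) - 227870 = (√54439880 + 709380) - 227870 = (2*√13609970 + 709380) - 227870 = (709380 + 2*√13609970) - 227870 = 481510 + 2*√13609970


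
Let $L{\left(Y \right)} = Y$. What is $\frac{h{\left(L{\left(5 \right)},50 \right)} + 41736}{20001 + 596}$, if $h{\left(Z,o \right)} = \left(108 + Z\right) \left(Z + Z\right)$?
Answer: $\frac{42866}{20597} \approx 2.0812$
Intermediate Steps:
$h{\left(Z,o \right)} = 2 Z \left(108 + Z\right)$ ($h{\left(Z,o \right)} = \left(108 + Z\right) 2 Z = 2 Z \left(108 + Z\right)$)
$\frac{h{\left(L{\left(5 \right)},50 \right)} + 41736}{20001 + 596} = \frac{2 \cdot 5 \left(108 + 5\right) + 41736}{20001 + 596} = \frac{2 \cdot 5 \cdot 113 + 41736}{20597} = \left(1130 + 41736\right) \frac{1}{20597} = 42866 \cdot \frac{1}{20597} = \frac{42866}{20597}$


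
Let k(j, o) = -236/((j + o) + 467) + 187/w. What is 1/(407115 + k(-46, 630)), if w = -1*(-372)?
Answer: 390972/159170674525 ≈ 2.4563e-6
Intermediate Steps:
w = 372
k(j, o) = 187/372 - 236/(467 + j + o) (k(j, o) = -236/((j + o) + 467) + 187/372 = -236/(467 + j + o) + 187*(1/372) = -236/(467 + j + o) + 187/372 = 187/372 - 236/(467 + j + o))
1/(407115 + k(-46, 630)) = 1/(407115 + (-463 + 187*(-46) + 187*630)/(372*(467 - 46 + 630))) = 1/(407115 + (1/372)*(-463 - 8602 + 117810)/1051) = 1/(407115 + (1/372)*(1/1051)*108745) = 1/(407115 + 108745/390972) = 1/(159170674525/390972) = 390972/159170674525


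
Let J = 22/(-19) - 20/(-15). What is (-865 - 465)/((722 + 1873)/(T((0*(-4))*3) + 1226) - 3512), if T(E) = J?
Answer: 537320/1417993 ≈ 0.37893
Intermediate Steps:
J = 10/57 (J = 22*(-1/19) - 20*(-1/15) = -22/19 + 4/3 = 10/57 ≈ 0.17544)
T(E) = 10/57
(-865 - 465)/((722 + 1873)/(T((0*(-4))*3) + 1226) - 3512) = (-865 - 465)/((722 + 1873)/(10/57 + 1226) - 3512) = -1330/(2595/(69892/57) - 3512) = -1330/(2595*(57/69892) - 3512) = -1330/(855/404 - 3512) = -1330/(-1417993/404) = -1330*(-404/1417993) = 537320/1417993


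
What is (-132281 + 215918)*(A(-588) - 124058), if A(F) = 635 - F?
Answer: -10273550895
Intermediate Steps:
(-132281 + 215918)*(A(-588) - 124058) = (-132281 + 215918)*((635 - 1*(-588)) - 124058) = 83637*((635 + 588) - 124058) = 83637*(1223 - 124058) = 83637*(-122835) = -10273550895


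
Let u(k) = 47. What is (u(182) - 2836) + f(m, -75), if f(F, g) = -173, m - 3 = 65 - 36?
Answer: -2962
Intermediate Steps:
m = 32 (m = 3 + (65 - 36) = 3 + 29 = 32)
(u(182) - 2836) + f(m, -75) = (47 - 2836) - 173 = -2789 - 173 = -2962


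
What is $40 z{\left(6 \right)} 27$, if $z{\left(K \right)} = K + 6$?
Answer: $12960$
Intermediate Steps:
$z{\left(K \right)} = 6 + K$
$40 z{\left(6 \right)} 27 = 40 \left(6 + 6\right) 27 = 40 \cdot 12 \cdot 27 = 480 \cdot 27 = 12960$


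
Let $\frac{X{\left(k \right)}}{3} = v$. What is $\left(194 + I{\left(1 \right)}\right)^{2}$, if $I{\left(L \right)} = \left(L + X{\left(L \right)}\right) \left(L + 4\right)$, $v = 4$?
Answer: $67081$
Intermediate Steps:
$X{\left(k \right)} = 12$ ($X{\left(k \right)} = 3 \cdot 4 = 12$)
$I{\left(L \right)} = \left(4 + L\right) \left(12 + L\right)$ ($I{\left(L \right)} = \left(L + 12\right) \left(L + 4\right) = \left(12 + L\right) \left(4 + L\right) = \left(4 + L\right) \left(12 + L\right)$)
$\left(194 + I{\left(1 \right)}\right)^{2} = \left(194 + \left(48 + 1^{2} + 16 \cdot 1\right)\right)^{2} = \left(194 + \left(48 + 1 + 16\right)\right)^{2} = \left(194 + 65\right)^{2} = 259^{2} = 67081$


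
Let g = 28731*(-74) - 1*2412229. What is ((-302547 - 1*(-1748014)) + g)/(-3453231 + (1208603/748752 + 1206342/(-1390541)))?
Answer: 3220189978964280192/3595400968225823153 ≈ 0.89564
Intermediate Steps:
g = -4538323 (g = -2126094 - 2412229 = -4538323)
((-302547 - 1*(-1748014)) + g)/(-3453231 + (1208603/748752 + 1206342/(-1390541))) = ((-302547 - 1*(-1748014)) - 4538323)/(-3453231 + (1208603/748752 + 1206342/(-1390541))) = ((-302547 + 1748014) - 4538323)/(-3453231 + (1208603*(1/748752) + 1206342*(-1/1390541))) = (1445467 - 4538323)/(-3453231 + (1208603/748752 - 1206342/1390541)) = -3092856/(-3453231 + 777361039039/1041170354832) = -3092856/(-3595400968225823153/1041170354832) = -3092856*(-1041170354832/3595400968225823153) = 3220189978964280192/3595400968225823153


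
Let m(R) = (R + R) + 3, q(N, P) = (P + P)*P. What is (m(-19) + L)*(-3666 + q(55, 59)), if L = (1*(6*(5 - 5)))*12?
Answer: -115360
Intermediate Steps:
q(N, P) = 2*P² (q(N, P) = (2*P)*P = 2*P²)
L = 0 (L = (1*(6*0))*12 = (1*0)*12 = 0*12 = 0)
m(R) = 3 + 2*R (m(R) = 2*R + 3 = 3 + 2*R)
(m(-19) + L)*(-3666 + q(55, 59)) = ((3 + 2*(-19)) + 0)*(-3666 + 2*59²) = ((3 - 38) + 0)*(-3666 + 2*3481) = (-35 + 0)*(-3666 + 6962) = -35*3296 = -115360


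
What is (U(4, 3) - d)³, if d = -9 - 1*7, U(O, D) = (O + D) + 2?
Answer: 15625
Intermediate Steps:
U(O, D) = 2 + D + O (U(O, D) = (D + O) + 2 = 2 + D + O)
d = -16 (d = -9 - 7 = -16)
(U(4, 3) - d)³ = ((2 + 3 + 4) - 1*(-16))³ = (9 + 16)³ = 25³ = 15625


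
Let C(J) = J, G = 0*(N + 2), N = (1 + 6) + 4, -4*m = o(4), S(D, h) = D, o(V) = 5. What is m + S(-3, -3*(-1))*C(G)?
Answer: -5/4 ≈ -1.2500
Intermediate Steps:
m = -5/4 (m = -¼*5 = -5/4 ≈ -1.2500)
N = 11 (N = 7 + 4 = 11)
G = 0 (G = 0*(11 + 2) = 0*13 = 0)
m + S(-3, -3*(-1))*C(G) = -5/4 - 3*0 = -5/4 + 0 = -5/4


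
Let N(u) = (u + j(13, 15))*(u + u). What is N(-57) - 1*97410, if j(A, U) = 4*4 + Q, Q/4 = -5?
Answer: -90456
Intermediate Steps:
Q = -20 (Q = 4*(-5) = -20)
j(A, U) = -4 (j(A, U) = 4*4 - 20 = 16 - 20 = -4)
N(u) = 2*u*(-4 + u) (N(u) = (u - 4)*(u + u) = (-4 + u)*(2*u) = 2*u*(-4 + u))
N(-57) - 1*97410 = 2*(-57)*(-4 - 57) - 1*97410 = 2*(-57)*(-61) - 97410 = 6954 - 97410 = -90456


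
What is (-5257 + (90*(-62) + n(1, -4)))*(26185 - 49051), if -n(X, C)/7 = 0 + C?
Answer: 247158594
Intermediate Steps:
n(X, C) = -7*C (n(X, C) = -7*(0 + C) = -7*C)
(-5257 + (90*(-62) + n(1, -4)))*(26185 - 49051) = (-5257 + (90*(-62) - 7*(-4)))*(26185 - 49051) = (-5257 + (-5580 + 28))*(-22866) = (-5257 - 5552)*(-22866) = -10809*(-22866) = 247158594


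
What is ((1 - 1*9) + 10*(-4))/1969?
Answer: -48/1969 ≈ -0.024378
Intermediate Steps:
((1 - 1*9) + 10*(-4))/1969 = ((1 - 9) - 40)*(1/1969) = (-8 - 40)*(1/1969) = -48*1/1969 = -48/1969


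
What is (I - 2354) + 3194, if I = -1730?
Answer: -890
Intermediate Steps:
(I - 2354) + 3194 = (-1730 - 2354) + 3194 = -4084 + 3194 = -890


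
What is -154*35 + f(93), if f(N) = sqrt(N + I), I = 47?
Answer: -5390 + 2*sqrt(35) ≈ -5378.2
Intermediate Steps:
f(N) = sqrt(47 + N) (f(N) = sqrt(N + 47) = sqrt(47 + N))
-154*35 + f(93) = -154*35 + sqrt(47 + 93) = -5390 + sqrt(140) = -5390 + 2*sqrt(35)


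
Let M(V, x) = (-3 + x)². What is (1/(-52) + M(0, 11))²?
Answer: 11068929/2704 ≈ 4093.5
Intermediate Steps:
(1/(-52) + M(0, 11))² = (1/(-52) + (-3 + 11)²)² = (-1/52 + 8²)² = (-1/52 + 64)² = (3327/52)² = 11068929/2704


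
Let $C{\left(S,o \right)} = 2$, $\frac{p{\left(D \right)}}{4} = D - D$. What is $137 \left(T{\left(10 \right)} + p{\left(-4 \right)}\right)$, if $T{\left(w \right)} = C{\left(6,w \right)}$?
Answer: $274$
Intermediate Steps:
$p{\left(D \right)} = 0$ ($p{\left(D \right)} = 4 \left(D - D\right) = 4 \cdot 0 = 0$)
$T{\left(w \right)} = 2$
$137 \left(T{\left(10 \right)} + p{\left(-4 \right)}\right) = 137 \left(2 + 0\right) = 137 \cdot 2 = 274$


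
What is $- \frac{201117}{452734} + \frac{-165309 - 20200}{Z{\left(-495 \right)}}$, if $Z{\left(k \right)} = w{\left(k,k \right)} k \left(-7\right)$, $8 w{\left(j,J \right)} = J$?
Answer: $\frac{326939002373}{776518038450} \approx 0.42103$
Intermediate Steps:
$w{\left(j,J \right)} = \frac{J}{8}$
$Z{\left(k \right)} = - \frac{7 k^{2}}{8}$ ($Z{\left(k \right)} = \frac{k}{8} k \left(-7\right) = \frac{k^{2}}{8} \left(-7\right) = - \frac{7 k^{2}}{8}$)
$- \frac{201117}{452734} + \frac{-165309 - 20200}{Z{\left(-495 \right)}} = - \frac{201117}{452734} + \frac{-165309 - 20200}{\left(- \frac{7}{8}\right) \left(-495\right)^{2}} = \left(-201117\right) \frac{1}{452734} - \frac{185509}{\left(- \frac{7}{8}\right) 245025} = - \frac{201117}{452734} - \frac{185509}{- \frac{1715175}{8}} = - \frac{201117}{452734} - - \frac{1484072}{1715175} = - \frac{201117}{452734} + \frac{1484072}{1715175} = \frac{326939002373}{776518038450}$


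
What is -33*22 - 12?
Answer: -738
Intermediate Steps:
-33*22 - 12 = -726 - 12 = -738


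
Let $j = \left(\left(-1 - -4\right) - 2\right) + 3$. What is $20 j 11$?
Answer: $880$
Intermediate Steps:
$j = 4$ ($j = \left(\left(-1 + 4\right) - 2\right) + 3 = \left(3 - 2\right) + 3 = 1 + 3 = 4$)
$20 j 11 = 20 \cdot 4 \cdot 11 = 80 \cdot 11 = 880$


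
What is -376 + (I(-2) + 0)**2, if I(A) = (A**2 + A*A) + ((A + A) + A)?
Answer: -372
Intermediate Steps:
I(A) = 2*A**2 + 3*A (I(A) = (A**2 + A**2) + (2*A + A) = 2*A**2 + 3*A)
-376 + (I(-2) + 0)**2 = -376 + (-2*(3 + 2*(-2)) + 0)**2 = -376 + (-2*(3 - 4) + 0)**2 = -376 + (-2*(-1) + 0)**2 = -376 + (2 + 0)**2 = -376 + 2**2 = -376 + 4 = -372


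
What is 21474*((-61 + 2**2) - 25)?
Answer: -1760868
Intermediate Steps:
21474*((-61 + 2**2) - 25) = 21474*((-61 + 4) - 25) = 21474*(-57 - 25) = 21474*(-82) = -1760868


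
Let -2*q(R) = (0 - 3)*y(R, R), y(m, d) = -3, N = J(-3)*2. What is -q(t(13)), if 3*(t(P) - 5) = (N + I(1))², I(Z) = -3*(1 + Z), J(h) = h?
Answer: 9/2 ≈ 4.5000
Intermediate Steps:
I(Z) = -3 - 3*Z
N = -6 (N = -3*2 = -6)
t(P) = 53 (t(P) = 5 + (-6 + (-3 - 3*1))²/3 = 5 + (-6 + (-3 - 3))²/3 = 5 + (-6 - 6)²/3 = 5 + (⅓)*(-12)² = 5 + (⅓)*144 = 5 + 48 = 53)
q(R) = -9/2 (q(R) = -(0 - 3)*(-3)/2 = -(-3)*(-3)/2 = -½*9 = -9/2)
-q(t(13)) = -1*(-9/2) = 9/2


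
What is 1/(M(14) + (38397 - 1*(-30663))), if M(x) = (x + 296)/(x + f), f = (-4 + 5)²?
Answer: 3/207242 ≈ 1.4476e-5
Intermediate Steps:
f = 1 (f = 1² = 1)
M(x) = (296 + x)/(1 + x) (M(x) = (x + 296)/(x + 1) = (296 + x)/(1 + x))
1/(M(14) + (38397 - 1*(-30663))) = 1/((296 + 14)/(1 + 14) + (38397 - 1*(-30663))) = 1/(310/15 + (38397 + 30663)) = 1/((1/15)*310 + 69060) = 1/(62/3 + 69060) = 1/(207242/3) = 3/207242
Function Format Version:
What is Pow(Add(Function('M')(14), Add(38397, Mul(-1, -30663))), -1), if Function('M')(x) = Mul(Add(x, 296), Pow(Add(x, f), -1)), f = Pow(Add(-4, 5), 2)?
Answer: Rational(3, 207242) ≈ 1.4476e-5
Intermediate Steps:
f = 1 (f = Pow(1, 2) = 1)
Function('M')(x) = Mul(Pow(Add(1, x), -1), Add(296, x)) (Function('M')(x) = Mul(Add(x, 296), Pow(Add(x, 1), -1)) = Mul(Add(296, x), Pow(Add(1, x), -1)) = Mul(Pow(Add(1, x), -1), Add(296, x)))
Pow(Add(Function('M')(14), Add(38397, Mul(-1, -30663))), -1) = Pow(Add(Mul(Pow(Add(1, 14), -1), Add(296, 14)), Add(38397, Mul(-1, -30663))), -1) = Pow(Add(Mul(Pow(15, -1), 310), Add(38397, 30663)), -1) = Pow(Add(Mul(Rational(1, 15), 310), 69060), -1) = Pow(Add(Rational(62, 3), 69060), -1) = Pow(Rational(207242, 3), -1) = Rational(3, 207242)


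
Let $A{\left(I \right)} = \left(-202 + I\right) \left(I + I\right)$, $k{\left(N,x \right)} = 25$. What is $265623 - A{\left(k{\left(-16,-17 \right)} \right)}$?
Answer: $274473$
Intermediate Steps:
$A{\left(I \right)} = 2 I \left(-202 + I\right)$ ($A{\left(I \right)} = \left(-202 + I\right) 2 I = 2 I \left(-202 + I\right)$)
$265623 - A{\left(k{\left(-16,-17 \right)} \right)} = 265623 - 2 \cdot 25 \left(-202 + 25\right) = 265623 - 2 \cdot 25 \left(-177\right) = 265623 - -8850 = 265623 + 8850 = 274473$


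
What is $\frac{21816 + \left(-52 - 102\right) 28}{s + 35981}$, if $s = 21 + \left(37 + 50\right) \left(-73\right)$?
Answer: $\frac{17504}{29651} \approx 0.59033$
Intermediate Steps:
$s = -6330$ ($s = 21 + 87 \left(-73\right) = 21 - 6351 = -6330$)
$\frac{21816 + \left(-52 - 102\right) 28}{s + 35981} = \frac{21816 + \left(-52 - 102\right) 28}{-6330 + 35981} = \frac{21816 - 4312}{29651} = \left(21816 - 4312\right) \frac{1}{29651} = 17504 \cdot \frac{1}{29651} = \frac{17504}{29651}$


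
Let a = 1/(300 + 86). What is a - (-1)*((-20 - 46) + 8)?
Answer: -22387/386 ≈ -57.997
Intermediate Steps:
a = 1/386 ≈ 0.0025907
a - (-1)*((-20 - 46) + 8) = 1/386 - (-1)*((-20 - 46) + 8) = 1/386 - (-1)*(-66 + 8) = 1/386 - (-1)*(-58) = 1/386 - 1*58 = 1/386 - 58 = -22387/386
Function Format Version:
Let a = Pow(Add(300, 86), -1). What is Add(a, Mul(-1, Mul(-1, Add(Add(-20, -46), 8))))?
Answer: Rational(-22387, 386) ≈ -57.997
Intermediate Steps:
a = Rational(1, 386) (a = Pow(386, -1) = Rational(1, 386) ≈ 0.0025907)
Add(a, Mul(-1, Mul(-1, Add(Add(-20, -46), 8)))) = Add(Rational(1, 386), Mul(-1, Mul(-1, Add(Add(-20, -46), 8)))) = Add(Rational(1, 386), Mul(-1, Mul(-1, Add(-66, 8)))) = Add(Rational(1, 386), Mul(-1, Mul(-1, -58))) = Add(Rational(1, 386), Mul(-1, 58)) = Add(Rational(1, 386), -58) = Rational(-22387, 386)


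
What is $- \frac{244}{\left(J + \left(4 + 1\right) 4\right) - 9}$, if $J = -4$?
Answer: $- \frac{244}{7} \approx -34.857$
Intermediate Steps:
$- \frac{244}{\left(J + \left(4 + 1\right) 4\right) - 9} = - \frac{244}{\left(-4 + \left(4 + 1\right) 4\right) - 9} = - \frac{244}{\left(-4 + 5 \cdot 4\right) - 9} = - \frac{244}{\left(-4 + 20\right) - 9} = - \frac{244}{16 - 9} = - \frac{244}{7}$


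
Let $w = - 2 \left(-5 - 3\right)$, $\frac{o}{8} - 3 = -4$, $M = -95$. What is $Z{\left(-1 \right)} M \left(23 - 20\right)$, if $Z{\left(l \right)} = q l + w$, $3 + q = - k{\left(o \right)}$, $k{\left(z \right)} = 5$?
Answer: $-6840$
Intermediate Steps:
$o = -8$ ($o = 24 + 8 \left(-4\right) = 24 - 32 = -8$)
$w = 16$ ($w = \left(-2\right) \left(-8\right) = 16$)
$q = -8$ ($q = -3 - 5 = -8$)
$Z{\left(l \right)} = 16 - 8 l$ ($Z{\left(l \right)} = - 8 l + 16 = 16 - 8 l$)
$Z{\left(-1 \right)} M \left(23 - 20\right) = \left(16 - -8\right) \left(-95\right) \left(23 - 20\right) = \left(16 + 8\right) \left(-95\right) 3 = 24 \left(-95\right) 3 = \left(-2280\right) 3 = -6840$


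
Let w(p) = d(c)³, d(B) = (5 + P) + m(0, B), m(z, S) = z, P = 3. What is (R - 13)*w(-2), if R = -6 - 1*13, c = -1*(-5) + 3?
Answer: -16384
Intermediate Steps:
c = 8 (c = 5 + 3 = 8)
d(B) = 8 (d(B) = (5 + 3) + 0 = 8 + 0 = 8)
w(p) = 512 (w(p) = 8³ = 512)
R = -19 (R = -6 - 13 = -19)
(R - 13)*w(-2) = (-19 - 13)*512 = -32*512 = -16384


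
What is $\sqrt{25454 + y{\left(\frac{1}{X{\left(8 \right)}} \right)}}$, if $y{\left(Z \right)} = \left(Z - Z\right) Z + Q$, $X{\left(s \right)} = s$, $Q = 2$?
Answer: $4 \sqrt{1591} \approx 159.55$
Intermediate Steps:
$y{\left(Z \right)} = 2$ ($y{\left(Z \right)} = \left(Z - Z\right) Z + 2 = 0 Z + 2 = 0 + 2 = 2$)
$\sqrt{25454 + y{\left(\frac{1}{X{\left(8 \right)}} \right)}} = \sqrt{25454 + 2} = \sqrt{25456} = 4 \sqrt{1591}$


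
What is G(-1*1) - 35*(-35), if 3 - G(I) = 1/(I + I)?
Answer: 2457/2 ≈ 1228.5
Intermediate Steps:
G(I) = 3 - 1/(2*I) (G(I) = 3 - 1/(I + I) = 3 - 1/(2*I))
G(-1*1) - 35*(-35) = (3 - 1/(2*((-1*1)))) - 35*(-35) = (3 - ½/(-1)) + 1225 = (3 - ½*(-1)) + 1225 = (3 + ½) + 1225 = 7/2 + 1225 = 2457/2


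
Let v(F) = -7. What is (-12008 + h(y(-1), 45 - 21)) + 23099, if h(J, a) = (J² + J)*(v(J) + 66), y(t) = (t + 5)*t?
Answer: 11799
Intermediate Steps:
y(t) = t*(5 + t) (y(t) = (5 + t)*t = t*(5 + t))
h(J, a) = 59*J + 59*J² (h(J, a) = (J² + J)*(-7 + 66) = (J + J²)*59 = 59*J + 59*J²)
(-12008 + h(y(-1), 45 - 21)) + 23099 = (-12008 + 59*(-(5 - 1))*(1 - (5 - 1))) + 23099 = (-12008 + 59*(-1*4)*(1 - 1*4)) + 23099 = (-12008 + 59*(-4)*(1 - 4)) + 23099 = (-12008 + 59*(-4)*(-3)) + 23099 = (-12008 + 708) + 23099 = -11300 + 23099 = 11799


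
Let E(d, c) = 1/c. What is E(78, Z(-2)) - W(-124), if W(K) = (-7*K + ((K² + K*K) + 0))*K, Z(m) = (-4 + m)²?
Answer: 141151681/36 ≈ 3.9209e+6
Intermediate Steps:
W(K) = K*(-7*K + 2*K²) (W(K) = (-7*K + ((K² + K²) + 0))*K = (-7*K + (2*K² + 0))*K = (-7*K + 2*K²)*K = K*(-7*K + 2*K²))
E(78, Z(-2)) - W(-124) = 1/((-4 - 2)²) - (-124)²*(-7 + 2*(-124)) = 1/((-6)²) - 15376*(-7 - 248) = 1/36 - 15376*(-255) = 1/36 - 1*(-3920880) = 1/36 + 3920880 = 141151681/36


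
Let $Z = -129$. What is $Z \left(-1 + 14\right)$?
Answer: $-1677$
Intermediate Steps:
$Z \left(-1 + 14\right) = - 129 \left(-1 + 14\right) = \left(-129\right) 13 = -1677$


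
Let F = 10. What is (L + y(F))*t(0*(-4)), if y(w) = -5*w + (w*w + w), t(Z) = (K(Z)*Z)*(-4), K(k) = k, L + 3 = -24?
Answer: 0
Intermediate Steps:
L = -27 (L = -3 - 24 = -27)
t(Z) = -4*Z² (t(Z) = (Z*Z)*(-4) = Z²*(-4) = -4*Z²)
y(w) = w² - 4*w (y(w) = -5*w + (w² + w) = -5*w + (w + w²) = w² - 4*w)
(L + y(F))*t(0*(-4)) = (-27 + 10*(-4 + 10))*(-4*(0*(-4))²) = (-27 + 10*6)*(-4*0²) = (-27 + 60)*(-4*0) = 33*0 = 0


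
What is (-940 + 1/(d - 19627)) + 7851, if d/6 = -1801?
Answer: 210322462/30433 ≈ 6911.0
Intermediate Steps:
d = -10806 (d = 6*(-1801) = -10806)
(-940 + 1/(d - 19627)) + 7851 = (-940 + 1/(-10806 - 19627)) + 7851 = (-940 + 1/(-30433)) + 7851 = (-940 - 1/30433) + 7851 = -28607021/30433 + 7851 = 210322462/30433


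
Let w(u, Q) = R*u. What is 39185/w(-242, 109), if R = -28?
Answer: 39185/6776 ≈ 5.7829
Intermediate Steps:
w(u, Q) = -28*u
39185/w(-242, 109) = 39185/((-28*(-242))) = 39185/6776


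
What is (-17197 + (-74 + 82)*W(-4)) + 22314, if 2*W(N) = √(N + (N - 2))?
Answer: 5117 + 4*I*√10 ≈ 5117.0 + 12.649*I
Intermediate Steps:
W(N) = √(-2 + 2*N)/2 (W(N) = √(N + (N - 2))/2 = √(N + (-2 + N))/2 = √(-2 + 2*N)/2)
(-17197 + (-74 + 82)*W(-4)) + 22314 = (-17197 + (-74 + 82)*(√(-2 + 2*(-4))/2)) + 22314 = (-17197 + 8*(√(-2 - 8)/2)) + 22314 = (-17197 + 8*(√(-10)/2)) + 22314 = (-17197 + 8*((I*√10)/2)) + 22314 = (-17197 + 8*(I*√10/2)) + 22314 = (-17197 + 4*I*√10) + 22314 = 5117 + 4*I*√10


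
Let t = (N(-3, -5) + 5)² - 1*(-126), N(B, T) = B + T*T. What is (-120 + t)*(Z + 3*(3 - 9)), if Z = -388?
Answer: -298410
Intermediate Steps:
N(B, T) = B + T²
t = 855 (t = ((-3 + (-5)²) + 5)² - 1*(-126) = ((-3 + 25) + 5)² + 126 = (22 + 5)² + 126 = 27² + 126 = 729 + 126 = 855)
(-120 + t)*(Z + 3*(3 - 9)) = (-120 + 855)*(-388 + 3*(3 - 9)) = 735*(-388 + 3*(-6)) = 735*(-388 - 18) = 735*(-406) = -298410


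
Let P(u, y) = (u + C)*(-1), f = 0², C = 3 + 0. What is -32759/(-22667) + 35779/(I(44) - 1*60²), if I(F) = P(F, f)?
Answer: -691530520/82666549 ≈ -8.3653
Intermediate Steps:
C = 3
f = 0
P(u, y) = -3 - u (P(u, y) = (u + 3)*(-1) = (3 + u)*(-1) = -3 - u)
I(F) = -3 - F
-32759/(-22667) + 35779/(I(44) - 1*60²) = -32759/(-22667) + 35779/((-3 - 1*44) - 1*60²) = -32759*(-1/22667) + 35779/((-3 - 44) - 1*3600) = 32759/22667 + 35779/(-47 - 3600) = 32759/22667 + 35779/(-3647) = 32759/22667 + 35779*(-1/3647) = 32759/22667 - 35779/3647 = -691530520/82666549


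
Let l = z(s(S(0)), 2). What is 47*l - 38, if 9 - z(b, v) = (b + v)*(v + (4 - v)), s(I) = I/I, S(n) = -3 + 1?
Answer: -179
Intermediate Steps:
S(n) = -2
s(I) = 1
z(b, v) = 9 - 4*b - 4*v (z(b, v) = 9 - (b + v)*(v + (4 - v)) = 9 - (b + v)*4 = 9 - (4*b + 4*v) = 9 + (-4*b - 4*v) = 9 - 4*b - 4*v)
l = -3 (l = 9 - 4*1 - 4*2 = 9 - 4 - 8 = -3)
47*l - 38 = 47*(-3) - 38 = -141 - 38 = -179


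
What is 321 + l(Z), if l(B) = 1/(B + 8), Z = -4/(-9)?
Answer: 24405/76 ≈ 321.12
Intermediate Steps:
Z = 4/9 (Z = -4*(-⅑) = 4/9 ≈ 0.44444)
l(B) = 1/(8 + B)
321 + l(Z) = 321 + 1/(8 + 4/9) = 321 + 1/(76/9) = 321 + 9/76 = 24405/76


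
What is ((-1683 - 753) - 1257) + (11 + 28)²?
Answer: -2172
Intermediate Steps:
((-1683 - 753) - 1257) + (11 + 28)² = (-2436 - 1257) + 39² = -3693 + 1521 = -2172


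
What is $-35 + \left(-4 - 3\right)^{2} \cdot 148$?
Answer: $7217$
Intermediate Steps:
$-35 + \left(-4 - 3\right)^{2} \cdot 148 = -35 + \left(-7\right)^{2} \cdot 148 = -35 + 49 \cdot 148 = -35 + 7252 = 7217$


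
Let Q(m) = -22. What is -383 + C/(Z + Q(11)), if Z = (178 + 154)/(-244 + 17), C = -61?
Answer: -2026011/5326 ≈ -380.40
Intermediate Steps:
Z = -332/227 (Z = 332/(-227) = 332*(-1/227) = -332/227 ≈ -1.4626)
-383 + C/(Z + Q(11)) = -383 - 61/(-332/227 - 22) = -383 - 61/(-5326/227) = -383 - 227/5326*(-61) = -383 + 13847/5326 = -2026011/5326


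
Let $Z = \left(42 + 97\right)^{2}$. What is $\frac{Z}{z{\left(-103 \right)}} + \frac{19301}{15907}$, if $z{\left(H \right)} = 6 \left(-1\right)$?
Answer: $- \frac{307223341}{95442} \approx -3219.0$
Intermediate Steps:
$Z = 19321$ ($Z = 139^{2} = 19321$)
$z{\left(H \right)} = -6$
$\frac{Z}{z{\left(-103 \right)}} + \frac{19301}{15907} = \frac{19321}{-6} + \frac{19301}{15907} = 19321 \left(- \frac{1}{6}\right) + 19301 \cdot \frac{1}{15907} = - \frac{19321}{6} + \frac{19301}{15907} = - \frac{307223341}{95442}$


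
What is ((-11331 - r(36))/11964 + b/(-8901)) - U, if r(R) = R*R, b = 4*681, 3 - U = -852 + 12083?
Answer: 132838033081/11832396 ≈ 11227.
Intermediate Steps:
U = -11228 (U = 3 - (-852 + 12083) = 3 - 1*11231 = 3 - 11231 = -11228)
b = 2724
r(R) = R²
((-11331 - r(36))/11964 + b/(-8901)) - U = ((-11331 - 1*36²)/11964 + 2724/(-8901)) - 1*(-11228) = ((-11331 - 1*1296)*(1/11964) + 2724*(-1/8901)) + 11228 = ((-11331 - 1296)*(1/11964) - 908/2967) + 11228 = (-12627*1/11964 - 908/2967) + 11228 = (-4209/3988 - 908/2967) + 11228 = -16109207/11832396 + 11228 = 132838033081/11832396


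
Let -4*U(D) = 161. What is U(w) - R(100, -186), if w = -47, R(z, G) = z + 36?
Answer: -705/4 ≈ -176.25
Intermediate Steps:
R(z, G) = 36 + z
U(D) = -161/4 (U(D) = -1/4*161 = -161/4)
U(w) - R(100, -186) = -161/4 - (36 + 100) = -161/4 - 1*136 = -161/4 - 136 = -705/4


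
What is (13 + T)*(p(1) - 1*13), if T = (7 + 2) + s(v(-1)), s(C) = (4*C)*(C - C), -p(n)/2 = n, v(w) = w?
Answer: -330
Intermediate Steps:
p(n) = -2*n
s(C) = 0 (s(C) = (4*C)*0 = 0)
T = 9 (T = (7 + 2) + 0 = 9 + 0 = 9)
(13 + T)*(p(1) - 1*13) = (13 + 9)*(-2*1 - 1*13) = 22*(-2 - 13) = 22*(-15) = -330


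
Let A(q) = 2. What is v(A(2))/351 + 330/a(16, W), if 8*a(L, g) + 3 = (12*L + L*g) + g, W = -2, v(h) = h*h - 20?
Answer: 184832/10881 ≈ 16.987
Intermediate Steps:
v(h) = -20 + h**2 (v(h) = h**2 - 20 = -20 + h**2)
a(L, g) = -3/8 + g/8 + 3*L/2 + L*g/8 (a(L, g) = -3/8 + ((12*L + L*g) + g)/8 = -3/8 + (g + 12*L + L*g)/8 = -3/8 + (g/8 + 3*L/2 + L*g/8) = -3/8 + g/8 + 3*L/2 + L*g/8)
v(A(2))/351 + 330/a(16, W) = (-20 + 2**2)/351 + 330/(-3/8 + (1/8)*(-2) + (3/2)*16 + (1/8)*16*(-2)) = (-20 + 4)*(1/351) + 330/(-3/8 - 1/4 + 24 - 4) = -16*1/351 + 330/(155/8) = -16/351 + 330*(8/155) = -16/351 + 528/31 = 184832/10881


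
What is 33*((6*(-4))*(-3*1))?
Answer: 2376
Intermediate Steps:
33*((6*(-4))*(-3*1)) = 33*(-24*(-3)) = 33*72 = 2376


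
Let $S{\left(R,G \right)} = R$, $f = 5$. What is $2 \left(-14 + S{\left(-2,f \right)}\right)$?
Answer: $-32$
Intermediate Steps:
$2 \left(-14 + S{\left(-2,f \right)}\right) = 2 \left(-14 - 2\right) = 2 \left(-16\right) = -32$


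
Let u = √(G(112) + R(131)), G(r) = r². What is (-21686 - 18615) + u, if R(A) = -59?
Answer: -40301 + √12485 ≈ -40189.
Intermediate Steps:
u = √12485 (u = √(112² - 59) = √(12544 - 59) = √12485 ≈ 111.74)
(-21686 - 18615) + u = (-21686 - 18615) + √12485 = -40301 + √12485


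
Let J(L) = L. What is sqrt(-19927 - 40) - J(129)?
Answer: -129 + I*sqrt(19967) ≈ -129.0 + 141.3*I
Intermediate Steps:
sqrt(-19927 - 40) - J(129) = sqrt(-19927 - 40) - 1*129 = sqrt(-19967) - 129 = I*sqrt(19967) - 129 = -129 + I*sqrt(19967)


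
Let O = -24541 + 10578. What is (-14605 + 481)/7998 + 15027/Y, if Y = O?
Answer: -52899893/18612679 ≈ -2.8421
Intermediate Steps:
O = -13963
Y = -13963
(-14605 + 481)/7998 + 15027/Y = (-14605 + 481)/7998 + 15027/(-13963) = -14124*1/7998 + 15027*(-1/13963) = -2354/1333 - 15027/13963 = -52899893/18612679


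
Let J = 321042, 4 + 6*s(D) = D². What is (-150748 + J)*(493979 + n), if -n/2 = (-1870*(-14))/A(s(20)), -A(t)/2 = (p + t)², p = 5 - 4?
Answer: 377626589255834/4489 ≈ 8.4123e+10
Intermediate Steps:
p = 1
s(D) = -⅔ + D²/6
A(t) = -2*(1 + t)²
n = 26180/4489 (n = -2*(-1870*(-14))/((-2*(1 + (-⅔ + (⅙)*20²))²)) = -52360/((-2*(1 + (-⅔ + (⅙)*400))²)) = -52360/((-2*(1 + (-⅔ + 200/3))²)) = -52360/((-2*(1 + 66)²)) = -52360/((-2*67²)) = -52360/((-2*4489)) = -52360/(-8978) = -52360*(-1)/8978 = -2*(-13090/4489) = 26180/4489 ≈ 5.8320)
(-150748 + J)*(493979 + n) = (-150748 + 321042)*(493979 + 26180/4489) = 170294*(2217497911/4489) = 377626589255834/4489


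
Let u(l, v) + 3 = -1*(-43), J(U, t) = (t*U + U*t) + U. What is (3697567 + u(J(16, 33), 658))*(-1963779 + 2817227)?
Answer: 3155715298936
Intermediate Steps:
J(U, t) = U + 2*U*t (J(U, t) = (U*t + U*t) + U = 2*U*t + U = U + 2*U*t)
u(l, v) = 40 (u(l, v) = -3 - 1*(-43) = -3 + 43 = 40)
(3697567 + u(J(16, 33), 658))*(-1963779 + 2817227) = (3697567 + 40)*(-1963779 + 2817227) = 3697607*853448 = 3155715298936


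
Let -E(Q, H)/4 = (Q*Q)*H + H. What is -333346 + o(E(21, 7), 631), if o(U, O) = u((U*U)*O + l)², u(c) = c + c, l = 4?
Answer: 37362842795474108097054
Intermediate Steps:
E(Q, H) = -4*H - 4*H*Q² (E(Q, H) = -4*((Q*Q)*H + H) = -4*(Q²*H + H) = -4*(H*Q² + H) = -4*(H + H*Q²) = -4*H - 4*H*Q²)
u(c) = 2*c
o(U, O) = (8 + 2*O*U²)² (o(U, O) = (2*((U*U)*O + 4))² = (2*(U²*O + 4))² = (2*(O*U² + 4))² = (2*(4 + O*U²))² = (8 + 2*O*U²)²)
-333346 + o(E(21, 7), 631) = -333346 + 4*(4 + 631*(-4*7*(1 + 21²))²)² = -333346 + 4*(4 + 631*(-4*7*(1 + 441))²)² = -333346 + 4*(4 + 631*(-4*7*442)²)² = -333346 + 4*(4 + 631*(-12376)²)² = -333346 + 4*(4 + 631*153165376)² = -333346 + 4*(4 + 96647352256)² = -333346 + 4*96647352260² = -333346 + 4*9340710698868527107600 = -333346 + 37362842795474108430400 = 37362842795474108097054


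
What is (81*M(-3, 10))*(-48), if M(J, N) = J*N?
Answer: 116640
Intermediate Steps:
(81*M(-3, 10))*(-48) = (81*(-3*10))*(-48) = (81*(-30))*(-48) = -2430*(-48) = 116640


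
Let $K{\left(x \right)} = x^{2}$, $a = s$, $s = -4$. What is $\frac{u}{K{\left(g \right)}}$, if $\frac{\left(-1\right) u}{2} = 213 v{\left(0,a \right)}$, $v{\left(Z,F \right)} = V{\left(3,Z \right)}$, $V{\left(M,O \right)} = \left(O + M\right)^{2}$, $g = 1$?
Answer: $-3834$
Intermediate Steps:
$a = -4$
$V{\left(M,O \right)} = \left(M + O\right)^{2}$
$v{\left(Z,F \right)} = \left(3 + Z\right)^{2}$
$u = -3834$ ($u = - 2 \cdot 213 \left(3 + 0\right)^{2} = - 2 \cdot 213 \cdot 3^{2} = - 2 \cdot 213 \cdot 9 = \left(-2\right) 1917 = -3834$)
$\frac{u}{K{\left(g \right)}} = - \frac{3834}{1^{2}} = - \frac{3834}{1} = \left(-3834\right) 1 = -3834$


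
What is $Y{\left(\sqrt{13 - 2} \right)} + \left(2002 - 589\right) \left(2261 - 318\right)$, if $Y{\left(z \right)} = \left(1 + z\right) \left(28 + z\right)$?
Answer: $2745498 + 29 \sqrt{11} \approx 2.7456 \cdot 10^{6}$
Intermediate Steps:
$Y{\left(\sqrt{13 - 2} \right)} + \left(2002 - 589\right) \left(2261 - 318\right) = \left(28 + \left(\sqrt{13 - 2}\right)^{2} + 29 \sqrt{13 - 2}\right) + \left(2002 - 589\right) \left(2261 - 318\right) = \left(28 + \left(\sqrt{11}\right)^{2} + 29 \sqrt{11}\right) + 1413 \cdot 1943 = \left(28 + 11 + 29 \sqrt{11}\right) + 2745459 = \left(39 + 29 \sqrt{11}\right) + 2745459 = 2745498 + 29 \sqrt{11}$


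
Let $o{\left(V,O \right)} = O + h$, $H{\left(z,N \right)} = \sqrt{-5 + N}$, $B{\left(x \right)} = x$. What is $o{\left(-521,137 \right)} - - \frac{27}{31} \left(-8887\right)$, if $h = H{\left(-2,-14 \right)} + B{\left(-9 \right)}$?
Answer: $- \frac{235981}{31} + i \sqrt{19} \approx -7612.3 + 4.3589 i$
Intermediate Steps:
$h = -9 + i \sqrt{19}$ ($h = \sqrt{-5 - 14} - 9 = \sqrt{-19} - 9 = i \sqrt{19} - 9 = -9 + i \sqrt{19} \approx -9.0 + 4.3589 i$)
$o{\left(V,O \right)} = -9 + O + i \sqrt{19}$ ($o{\left(V,O \right)} = O - \left(9 - i \sqrt{19}\right) = -9 + O + i \sqrt{19}$)
$o{\left(-521,137 \right)} - - \frac{27}{31} \left(-8887\right) = \left(-9 + 137 + i \sqrt{19}\right) - - \frac{27}{31} \left(-8887\right) = \left(128 + i \sqrt{19}\right) - \left(-27\right) \frac{1}{31} \left(-8887\right) = \left(128 + i \sqrt{19}\right) - \left(- \frac{27}{31}\right) \left(-8887\right) = \left(128 + i \sqrt{19}\right) - \frac{239949}{31} = - \frac{235981}{31} + i \sqrt{19}$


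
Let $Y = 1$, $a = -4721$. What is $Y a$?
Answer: $-4721$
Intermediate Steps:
$Y a = 1 \left(-4721\right) = -4721$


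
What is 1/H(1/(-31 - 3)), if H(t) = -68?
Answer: -1/68 ≈ -0.014706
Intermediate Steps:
1/H(1/(-31 - 3)) = 1/(-68) = -1/68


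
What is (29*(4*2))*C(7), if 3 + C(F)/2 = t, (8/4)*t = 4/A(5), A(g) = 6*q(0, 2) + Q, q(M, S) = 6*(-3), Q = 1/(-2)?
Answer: -303920/217 ≈ -1400.6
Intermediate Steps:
Q = -1/2 ≈ -0.50000
q(M, S) = -18
A(g) = -217/2 (A(g) = 6*(-18) - 1/2 = -108 - 1/2 = -217/2)
t = -4/217 (t = (4/(-217/2))/2 = (4*(-2/217))/2 = (1/2)*(-8/217) = -4/217 ≈ -0.018433)
C(F) = -1310/217 (C(F) = -6 + 2*(-4/217) = -6 - 8/217 = -1310/217)
(29*(4*2))*C(7) = (29*(4*2))*(-1310/217) = (29*8)*(-1310/217) = 232*(-1310/217) = -303920/217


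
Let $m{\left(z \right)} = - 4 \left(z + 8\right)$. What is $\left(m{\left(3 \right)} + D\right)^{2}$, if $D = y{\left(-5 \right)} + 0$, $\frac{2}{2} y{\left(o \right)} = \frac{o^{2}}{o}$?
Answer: $2401$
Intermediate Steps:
$y{\left(o \right)} = o$ ($y{\left(o \right)} = \frac{o^{2}}{o} = o$)
$m{\left(z \right)} = -32 - 4 z$ ($m{\left(z \right)} = - 4 \left(8 + z\right) = -32 - 4 z$)
$D = -5$ ($D = -5 + 0 = -5$)
$\left(m{\left(3 \right)} + D\right)^{2} = \left(\left(-32 - 12\right) - 5\right)^{2} = \left(-44 - 5\right)^{2} = \left(-49\right)^{2} = 2401$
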